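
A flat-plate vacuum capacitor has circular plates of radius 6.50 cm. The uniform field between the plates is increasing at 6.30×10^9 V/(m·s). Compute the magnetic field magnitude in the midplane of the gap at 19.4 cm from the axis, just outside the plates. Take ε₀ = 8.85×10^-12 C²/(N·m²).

7.63×10^-10 T

Through the whole plate area (πR² = 0.01327 m²), I_d = ε₀ πR² dE/dt = 7.399×10^-4 A.
Outside the plates the loop encloses all of I_d, so B·2πr = μ₀ I_d and B = 7.63×10^-10 T.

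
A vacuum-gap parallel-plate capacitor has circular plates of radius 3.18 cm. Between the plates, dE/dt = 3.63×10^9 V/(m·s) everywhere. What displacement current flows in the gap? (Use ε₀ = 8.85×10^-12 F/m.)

The displacement current is ε₀ times dΦ_E/dt = ε₀ A dE/dt = (8.85×10^-12)(3.177×10^-3)(3.63×10^9) = 1.02×10^-4 A.

1.02×10^-4 A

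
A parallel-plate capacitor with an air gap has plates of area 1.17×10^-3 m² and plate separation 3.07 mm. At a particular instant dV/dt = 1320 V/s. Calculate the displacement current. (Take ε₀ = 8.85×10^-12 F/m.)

4.45×10^-9 A

C = ε₀A/d = (8.85×10^-12)(1.17×10^-3)/(3.07×10^-3) = 3.373×10^-12 F.
I_d = C dV/dt = (3.373×10^-12)(1320) = 4.45×10^-9 A.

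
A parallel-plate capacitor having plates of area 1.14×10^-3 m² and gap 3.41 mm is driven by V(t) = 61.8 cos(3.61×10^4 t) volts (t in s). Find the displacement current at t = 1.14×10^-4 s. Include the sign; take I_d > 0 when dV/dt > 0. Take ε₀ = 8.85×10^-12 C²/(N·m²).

dE/dt = (V₀ω/d)·−sin(ωt) with ωt = 4.1154 rad: (61.8)(3.61×10^4)(0.8270)/(3.41×10^-3) = 5.411×10^8 V/(m·s).
I_d = ε₀ A dE/dt = (8.85×10^-12)(1.14×10^-3)(5.411×10^8) = 5.46×10^-6 A.

5.46×10^-6 A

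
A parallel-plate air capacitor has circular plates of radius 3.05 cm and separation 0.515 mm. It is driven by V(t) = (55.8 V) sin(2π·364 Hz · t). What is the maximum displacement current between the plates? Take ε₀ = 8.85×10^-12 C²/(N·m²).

6.41×10^-6 A

(dE/dt)_max = V₀ω/d = 2.478×10^8 V/(m·s); ω = 2πf = 2287 rad/s.
I_d,max = ε₀ A (dE/dt)_max = (8.85×10^-12)(2.922×10^-3)(2.478×10^8) = 6.41×10^-6 A.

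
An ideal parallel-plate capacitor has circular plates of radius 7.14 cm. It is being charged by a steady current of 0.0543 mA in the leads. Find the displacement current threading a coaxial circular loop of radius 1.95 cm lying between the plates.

No conduction current crosses the gap, so I_d there equals the 5.43×10^-5 A in the leads.
Through an area πr² the displacement current is I_d·(πr²/πR²) = I_d (r/R)² = 4.05×10^-6 A.

4.05×10^-6 A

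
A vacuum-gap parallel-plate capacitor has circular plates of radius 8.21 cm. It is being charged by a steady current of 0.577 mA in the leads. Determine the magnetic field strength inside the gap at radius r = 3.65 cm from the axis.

No conduction current crosses the gap, so I_d there equals the 5.77×10^-4 A in the leads.
An Ampèrian loop of radius r encloses a fraction (r/R)² of I_d. Then B·2πr = μ₀ I_d (r/R)², giving B = μ₀ I_d r/(2πR²) = 6.25×10^-10 T.

6.25×10^-10 T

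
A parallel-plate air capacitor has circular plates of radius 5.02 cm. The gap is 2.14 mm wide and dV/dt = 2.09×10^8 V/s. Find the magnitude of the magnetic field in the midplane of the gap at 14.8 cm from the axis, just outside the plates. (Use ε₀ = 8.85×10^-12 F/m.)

9.25×10^-9 T

With E = V/d, dE/dt = 9.766×10^10 V/(m·s) and πR² = 7.917×10^-3 m², giving I_d = ε₀ πR² dE/dt = 6.843×10^-3 A.
With r > R the enclosed displacement current is the full I_d; B = μ₀ I_d / (2πr) = 9.25×10^-9 T.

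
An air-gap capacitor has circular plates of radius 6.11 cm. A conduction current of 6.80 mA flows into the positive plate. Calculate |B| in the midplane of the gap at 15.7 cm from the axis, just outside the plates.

Between the plates the displacement current equals the wire current: I_d = 6.80 mA = 6.80×10^-3 A.
With r > R the enclosed displacement current is the full I_d; B = μ₀ I_d / (2πr) = 8.66×10^-9 T.

8.66×10^-9 T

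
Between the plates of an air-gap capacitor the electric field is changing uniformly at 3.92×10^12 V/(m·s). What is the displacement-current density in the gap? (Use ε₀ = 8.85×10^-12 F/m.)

The displacement-current density is ε₀ ∂E/∂t = (8.85×10^-12)(3.92×10^12) = 34.7 A/m².

34.7 A/m²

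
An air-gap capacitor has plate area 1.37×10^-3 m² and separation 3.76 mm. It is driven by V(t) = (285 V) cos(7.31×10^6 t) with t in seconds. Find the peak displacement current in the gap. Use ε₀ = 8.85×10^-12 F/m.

C = ε₀A/d = (8.85×10^-12)(1.37×10^-3)/(3.76×10^-3) = 3.225×10^-12 F; ω = 7.31×10^6 rad/s.
I_d = C dV/dt, so |I_d|_max = C V₀ ω = (3.225×10^-12)(285)(7.31×10^6) = 6.72×10^-3 A.

6.72×10^-3 A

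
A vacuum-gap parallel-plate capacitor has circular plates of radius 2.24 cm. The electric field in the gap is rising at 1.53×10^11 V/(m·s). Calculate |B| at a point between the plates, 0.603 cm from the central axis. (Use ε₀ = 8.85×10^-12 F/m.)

5.13×10^-9 T

Through the whole plate area (πR² = 1.576×10^-3 m²), I_d = ε₀ πR² dE/dt = 2.134×10^-3 A.
For r < R the Ampère–Maxwell law gives B(2πr) = μ₀ I_d (r²/R²), so B = μ₀ I_d r/(2πR²) = (4π×10^-7)(2.134×10^-3)(6.03×10^-3)/(2π·0.0224²) = 5.13×10^-9 T.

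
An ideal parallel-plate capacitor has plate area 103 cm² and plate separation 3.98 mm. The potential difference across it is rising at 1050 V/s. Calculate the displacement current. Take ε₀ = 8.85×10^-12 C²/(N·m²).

2.40×10^-8 A

The displacement current equals the charging current C dV/dt. With C = ε₀A/d = (8.85×10^-12)(0.0103)/(3.98×10^-3) = 2.290×10^-11 F, I_d = (2.290×10^-11)(1050) = 2.40×10^-8 A.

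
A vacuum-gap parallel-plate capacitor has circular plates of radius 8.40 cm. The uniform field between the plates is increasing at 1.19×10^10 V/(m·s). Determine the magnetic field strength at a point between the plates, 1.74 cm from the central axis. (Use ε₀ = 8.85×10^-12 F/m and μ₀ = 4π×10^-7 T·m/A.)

1.15×10^-9 T

Total displacement current: I_d = ε₀(πR²)(dE/dt) = (8.85×10^-12)(0.02217)(1.19×10^10) = 2.335×10^-3 A.
For r < R the Ampère–Maxwell law gives B(2πr) = μ₀ I_d (r²/R²), so B = μ₀ I_d r/(2πR²) = (4π×10^-7)(2.335×10^-3)(0.0174)/(2π·0.0840²) = 1.15×10^-9 T.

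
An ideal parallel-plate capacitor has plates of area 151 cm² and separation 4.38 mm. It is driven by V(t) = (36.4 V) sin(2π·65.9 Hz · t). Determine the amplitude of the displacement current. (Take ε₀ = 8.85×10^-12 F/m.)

The displacement current equals the conduction current C dV/dt, which peaks at C V₀ ω.
With C = ε₀A/d = (8.85×10^-12)(0.0151)/(4.38×10^-3) = 3.051×10^-11 F and ω = 2πf = 414.1 rad/s, I_d,max = (3.051×10^-11)(36.4)(414.1) = 4.60×10^-7 A.

4.60×10^-7 A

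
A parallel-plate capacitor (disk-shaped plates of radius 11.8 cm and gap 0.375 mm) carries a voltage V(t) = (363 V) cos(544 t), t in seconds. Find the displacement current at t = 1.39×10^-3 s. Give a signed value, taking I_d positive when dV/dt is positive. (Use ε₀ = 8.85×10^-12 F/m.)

C = ε₀A/d = (8.85×10^-12)(0.04374)/(3.75×10^-4) = 1.032×10^-9 F. dV/dt = V₀ω·−sin(ωt); at ωt = 0.75616 rad this factor is -0.6861.
I_d = C dV/dt = (1.032×10^-9)(363)(544)(-0.6861) = -1.40×10^-4 A.

-1.40×10^-4 A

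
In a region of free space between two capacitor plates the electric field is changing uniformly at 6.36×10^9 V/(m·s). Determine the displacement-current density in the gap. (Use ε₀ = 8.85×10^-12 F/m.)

The displacement-current density is ε₀ ∂E/∂t = (8.85×10^-12)(6.36×10^9) = 0.0563 A/m².

0.0563 A/m²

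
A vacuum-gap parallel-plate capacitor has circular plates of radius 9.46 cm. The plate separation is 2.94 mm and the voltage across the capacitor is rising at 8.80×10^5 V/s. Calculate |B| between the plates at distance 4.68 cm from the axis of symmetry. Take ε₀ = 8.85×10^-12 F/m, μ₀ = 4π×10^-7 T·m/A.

7.79×10^-11 T

dE/dt = (dV/dt)/d = 2.993×10^8 V/(m·s); I_d = ε₀(πR²)(dE/dt) = (8.85×10^-12)(0.02811)(2.993×10^8) = 7.446×10^-5 A.
For r < R the Ampère–Maxwell law gives B(2πr) = μ₀ I_d (r²/R²), so B = μ₀ I_d r/(2πR²) = (4π×10^-7)(7.446×10^-5)(0.0468)/(2π·0.0946²) = 7.79×10^-11 T.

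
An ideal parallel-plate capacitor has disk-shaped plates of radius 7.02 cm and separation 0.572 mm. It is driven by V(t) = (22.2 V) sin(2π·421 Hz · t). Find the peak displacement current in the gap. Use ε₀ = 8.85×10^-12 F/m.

1.41×10^-5 A

C = ε₀A/d = (8.85×10^-12)(0.01548)/(5.72×10^-4) = 2.395×10^-10 F; ω = 2πf = 2645 rad/s.
I_d = C dV/dt, so |I_d|_max = C V₀ ω = (2.395×10^-10)(22.2)(2645) = 1.41×10^-5 A.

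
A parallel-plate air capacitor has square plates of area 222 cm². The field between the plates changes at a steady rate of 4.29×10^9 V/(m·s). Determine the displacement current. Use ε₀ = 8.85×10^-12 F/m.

8.43×10^-4 A

The displacement current is ε₀ times dΦ_E/dt = ε₀ A dE/dt = (8.85×10^-12)(0.0222)(4.29×10^9) = 8.43×10^-4 A.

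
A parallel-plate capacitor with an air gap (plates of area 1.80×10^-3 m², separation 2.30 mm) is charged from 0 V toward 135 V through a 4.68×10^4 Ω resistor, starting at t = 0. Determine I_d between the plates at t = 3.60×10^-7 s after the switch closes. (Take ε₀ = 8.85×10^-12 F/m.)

9.50×10^-4 A

C = ε₀A/d = (8.85×10^-12)(1.80×10^-3)/(2.30×10^-3) = 6.926×10^-12 F, so τ = RC = 3.241×10^-7 s.
The conduction current is I(t) = (V₀/R) e^(−t/τ), and the displacement current between the plates equals it.
t/τ = 1.111; I_d = (135/4.68×10^4) · e^(−1.111) = (2.885×10^-3)(0.3292) = 9.50×10^-4 A.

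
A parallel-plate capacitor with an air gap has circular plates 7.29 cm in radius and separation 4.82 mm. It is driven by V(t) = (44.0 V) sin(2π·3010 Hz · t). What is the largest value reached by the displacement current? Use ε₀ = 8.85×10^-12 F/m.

2.55×10^-5 A

(dE/dt)_max = V₀ω/d = 1.726×10^8 V/(m·s); ω = 2πf = 1.891×10^4 rad/s.
I_d,max = ε₀ A (dE/dt)_max = (8.85×10^-12)(0.01670)(1.726×10^8) = 2.55×10^-5 A.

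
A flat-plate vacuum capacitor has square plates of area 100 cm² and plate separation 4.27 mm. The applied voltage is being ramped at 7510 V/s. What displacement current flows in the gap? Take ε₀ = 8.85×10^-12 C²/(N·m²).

1.56×10^-7 A

The field between the plates is E = V/d, so dE/dt = (7510)/(4.27×10^-3 m) = 1.759×10^6 V/(m·s).
I_d = ε₀ A (dE/dt) = (8.85×10^-12)(0.0100)(1.759×10^6) = 1.56×10^-7 A.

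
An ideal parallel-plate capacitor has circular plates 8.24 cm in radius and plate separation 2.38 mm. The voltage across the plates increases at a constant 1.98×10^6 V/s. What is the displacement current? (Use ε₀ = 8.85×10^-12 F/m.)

1.57×10^-4 A

The field between the plates is E = V/d, so dE/dt = (1.98×10^6)/(2.38×10^-3 m) = 8.319×10^8 V/(m·s).
I_d = ε₀ A (dE/dt) = (8.85×10^-12)(0.02133)(8.319×10^8) = 1.57×10^-4 A.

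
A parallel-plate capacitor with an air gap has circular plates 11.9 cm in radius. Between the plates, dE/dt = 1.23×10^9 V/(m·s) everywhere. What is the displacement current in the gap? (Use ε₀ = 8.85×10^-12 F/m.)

4.84×10^-4 A

With a uniform field, Φ_E = EA, so I_d = ε₀ A dE/dt = 4.84×10^-4 A.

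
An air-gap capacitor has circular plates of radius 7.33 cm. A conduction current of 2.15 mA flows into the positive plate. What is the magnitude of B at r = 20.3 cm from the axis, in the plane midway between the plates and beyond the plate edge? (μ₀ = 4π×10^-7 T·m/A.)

2.12×10^-9 T

Between the plates the displacement current equals the wire current: I_d = 2.15 mA = 2.15×10^-3 A.
With r > R the enclosed displacement current is the full I_d; B = μ₀ I_d / (2πr) = 2.12×10^-9 T.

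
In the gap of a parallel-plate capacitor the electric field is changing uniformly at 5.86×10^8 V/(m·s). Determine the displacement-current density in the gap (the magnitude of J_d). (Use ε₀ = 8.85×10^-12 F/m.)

5.19×10^-3 A/m²

J_d = ε₀ dE/dt = (8.85×10^-12)(5.86×10^8) = 5.19×10^-3 A/m².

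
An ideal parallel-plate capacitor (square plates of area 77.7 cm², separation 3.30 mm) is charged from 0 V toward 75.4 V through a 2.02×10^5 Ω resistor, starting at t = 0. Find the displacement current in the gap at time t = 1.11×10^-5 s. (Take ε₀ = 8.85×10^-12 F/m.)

2.67×10^-5 A

C = ε₀A/d = (8.85×10^-12)(7.77×10^-3)/(3.30×10^-3) = 2.084×10^-11 F and τ = RC = 4.210×10^-6 s. I_d in the gap equals the RC charging current.
I_d(t) = (V₀/R) e^(−t/τ) = 3.733×10^-4 · e^(−2.637) = 2.67×10^-5 A.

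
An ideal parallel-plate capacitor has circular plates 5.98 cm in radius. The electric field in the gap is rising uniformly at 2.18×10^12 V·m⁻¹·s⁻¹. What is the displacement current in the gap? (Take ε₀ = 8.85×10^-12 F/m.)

The displacement current is ε₀ times dΦ_E/dt = ε₀ A dE/dt = (8.85×10^-12)(0.01123)(2.18×10^12) = 0.217 A.

0.217 A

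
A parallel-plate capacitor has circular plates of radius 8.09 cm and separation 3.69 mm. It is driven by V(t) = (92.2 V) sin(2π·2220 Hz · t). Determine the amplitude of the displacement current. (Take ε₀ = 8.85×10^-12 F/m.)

6.34×10^-5 A

(dE/dt)_max = V₀ω/d = 3.486×10^8 V/(m·s); ω = 2πf = 1.395×10^4 rad/s.
I_d,max = ε₀ A (dE/dt)_max = (8.85×10^-12)(0.02056)(3.486×10^8) = 6.34×10^-5 A.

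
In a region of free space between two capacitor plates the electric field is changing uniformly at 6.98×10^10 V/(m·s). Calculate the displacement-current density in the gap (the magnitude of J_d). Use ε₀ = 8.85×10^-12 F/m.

0.618 A/m²

J_d = ε₀ ∂E/∂t, so J_d = 0.618 A/m².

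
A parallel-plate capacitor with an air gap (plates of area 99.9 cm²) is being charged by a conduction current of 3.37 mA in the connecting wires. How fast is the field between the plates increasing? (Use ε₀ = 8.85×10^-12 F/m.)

Charge continuity gives I_d = I = 3.37×10^-3 A between the plates.
Then dE/dt = I_d/(ε₀A) = 3.81×10^10 V/(m·s).

3.81×10^10 V/(m·s)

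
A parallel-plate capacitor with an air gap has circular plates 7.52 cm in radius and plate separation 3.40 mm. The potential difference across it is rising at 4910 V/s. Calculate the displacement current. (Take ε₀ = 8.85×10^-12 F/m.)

The displacement current equals the charging current C dV/dt. With C = ε₀A/d = (8.85×10^-12)(0.01777)/(3.40×10^-3) = 4.625×10^-11 F, I_d = (4.625×10^-11)(4910) = 2.27×10^-7 A.

2.27×10^-7 A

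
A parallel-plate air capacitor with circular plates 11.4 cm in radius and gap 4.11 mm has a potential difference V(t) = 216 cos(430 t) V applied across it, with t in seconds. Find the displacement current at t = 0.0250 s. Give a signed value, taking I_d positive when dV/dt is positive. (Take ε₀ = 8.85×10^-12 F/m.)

dE/dt = (V₀ω/d)·−sin(ωt) with ωt = 10.75 rad: (216)(430)(0.9700)/(4.11×10^-3) = 2.192×10^7 V/(m·s).
I_d = ε₀ A dE/dt = (8.85×10^-12)(0.04083)(2.192×10^7) = 7.92×10^-6 A.

7.92×10^-6 A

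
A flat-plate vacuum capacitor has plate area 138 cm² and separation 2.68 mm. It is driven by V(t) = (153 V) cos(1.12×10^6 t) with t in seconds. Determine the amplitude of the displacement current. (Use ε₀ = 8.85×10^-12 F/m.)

C = ε₀A/d = (8.85×10^-12)(0.0138)/(2.68×10^-3) = 4.557×10^-11 F; ω = 1.12×10^6 rad/s.
I_d = C dV/dt, so |I_d|_max = C V₀ ω = (4.557×10^-11)(153)(1.12×10^6) = 7.81×10^-3 A.

7.81×10^-3 A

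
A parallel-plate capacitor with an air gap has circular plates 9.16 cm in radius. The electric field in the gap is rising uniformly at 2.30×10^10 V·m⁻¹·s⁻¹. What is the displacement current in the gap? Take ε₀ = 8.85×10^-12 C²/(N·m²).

I_d = ε₀ A (dE/dt) = (8.85×10^-12)(0.02636 m²)(2.30×10^10) = 5.37×10^-3 A.

5.37×10^-3 A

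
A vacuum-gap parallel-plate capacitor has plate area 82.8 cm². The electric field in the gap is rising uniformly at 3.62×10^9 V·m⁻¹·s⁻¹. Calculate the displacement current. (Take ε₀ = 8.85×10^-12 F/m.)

With a uniform field, Φ_E = EA, so I_d = ε₀ A dE/dt = 2.65×10^-4 A.

2.65×10^-4 A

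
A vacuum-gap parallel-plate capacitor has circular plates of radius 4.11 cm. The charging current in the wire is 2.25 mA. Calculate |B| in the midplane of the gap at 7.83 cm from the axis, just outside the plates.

5.75×10^-9 T

Between the plates the displacement current equals the wire current: I_d = 2.25 mA = 2.25×10^-3 A.
For r ≥ R the full I_d is enclosed: B = μ₀ I_d/(2πr) = (4π×10^-7)(2.25×10^-3)/(2π·0.0783) = 5.75×10^-9 T.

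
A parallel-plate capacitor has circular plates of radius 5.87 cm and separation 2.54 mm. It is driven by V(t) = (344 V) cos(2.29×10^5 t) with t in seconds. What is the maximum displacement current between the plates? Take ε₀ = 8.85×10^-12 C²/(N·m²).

2.97×10^-3 A

The displacement current equals the conduction current C dV/dt, which peaks at C V₀ ω.
With C = ε₀A/d = (8.85×10^-12)(0.01082)/(2.54×10^-3) = 3.770×10^-11 F and ω = 2.29×10^5 rad/s, I_d,max = (3.770×10^-11)(344)(2.29×10^5) = 2.97×10^-3 A.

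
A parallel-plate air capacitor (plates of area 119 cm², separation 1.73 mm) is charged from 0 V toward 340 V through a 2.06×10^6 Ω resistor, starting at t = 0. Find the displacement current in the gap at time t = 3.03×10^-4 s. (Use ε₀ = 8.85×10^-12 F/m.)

With C = ε₀A/d = (8.85×10^-12)(0.0119)/(1.73×10^-3) = 6.088×10^-11 F, the time constant is τ = RC = 1.254×10^-4 s, so t/τ = 2.416 and e^(−t/τ) = 0.08928.
I_d = I_cond = (V₀/R) e^(−t/τ) = (1.650×10^-4)(0.08928) = 1.47×10^-5 A.

1.47×10^-5 A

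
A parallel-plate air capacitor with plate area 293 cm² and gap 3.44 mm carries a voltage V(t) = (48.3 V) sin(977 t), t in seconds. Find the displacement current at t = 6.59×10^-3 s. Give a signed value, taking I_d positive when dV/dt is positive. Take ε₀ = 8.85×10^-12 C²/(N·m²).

dV/dt = (48.3)(977)·cos(6.43843) = 4.662×10^4 V/s.
I_d = C dV/dt with C = ε₀A/d = (8.85×10^-12)(0.0293)/(3.44×10^-3) = 7.538×10^-11 F, so I_d = (7.538×10^-11)(4.662×10^4) = 3.51×10^-6 A.

3.51×10^-6 A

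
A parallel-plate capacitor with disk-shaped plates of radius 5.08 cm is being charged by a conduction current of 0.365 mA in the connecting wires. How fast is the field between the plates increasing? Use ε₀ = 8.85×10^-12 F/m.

The displacement current between the plates equals the conduction current, I_d = 0.365 mA.
Then dE/dt = I_d/(ε₀A) = 5.09×10^9 V/(m·s).

5.09×10^9 V/(m·s)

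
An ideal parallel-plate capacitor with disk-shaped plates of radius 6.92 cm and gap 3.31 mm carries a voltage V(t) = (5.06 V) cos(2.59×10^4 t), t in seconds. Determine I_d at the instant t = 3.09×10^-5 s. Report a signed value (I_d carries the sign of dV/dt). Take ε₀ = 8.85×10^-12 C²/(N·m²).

dV/dt = (5.06)(2.59×10^4)·−sin(0.80031) = -9.404×10^4 V/s.
I_d = C dV/dt with C = ε₀A/d = (8.85×10^-12)(0.01504)/(3.31×10^-3) = 4.021×10^-11 F, so I_d = (4.021×10^-11)(-9.404×10^4) = -3.78×10^-6 A.

-3.78×10^-6 A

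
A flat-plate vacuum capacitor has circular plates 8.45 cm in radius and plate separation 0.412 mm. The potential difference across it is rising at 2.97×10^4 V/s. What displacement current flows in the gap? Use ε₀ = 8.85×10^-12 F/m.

1.43×10^-5 A

The displacement current equals the charging current C dV/dt. With C = ε₀A/d = (8.85×10^-12)(0.02243)/(4.12×10^-4) = 4.818×10^-10 F, I_d = (4.818×10^-10)(2.97×10^4) = 1.43×10^-5 A.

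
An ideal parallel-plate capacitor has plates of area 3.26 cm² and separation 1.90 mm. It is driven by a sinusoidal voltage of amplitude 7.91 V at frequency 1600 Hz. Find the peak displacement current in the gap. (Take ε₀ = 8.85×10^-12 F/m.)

The displacement current equals the conduction current C dV/dt, which peaks at C V₀ ω.
With C = ε₀A/d = (8.85×10^-12)(3.26×10^-4)/(1.90×10^-3) = 1.518×10^-12 F and ω = 2πf = 1.005×10^4 rad/s, I_d,max = (1.518×10^-12)(7.91)(1.005×10^4) = 1.21×10^-7 A.

1.21×10^-7 A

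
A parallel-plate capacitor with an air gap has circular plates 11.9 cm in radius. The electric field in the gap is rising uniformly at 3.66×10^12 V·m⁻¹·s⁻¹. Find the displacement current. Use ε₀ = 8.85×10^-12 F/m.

1.44 A

The displacement current is ε₀ times dΦ_E/dt = ε₀ A dE/dt = (8.85×10^-12)(0.04449)(3.66×10^12) = 1.44 A.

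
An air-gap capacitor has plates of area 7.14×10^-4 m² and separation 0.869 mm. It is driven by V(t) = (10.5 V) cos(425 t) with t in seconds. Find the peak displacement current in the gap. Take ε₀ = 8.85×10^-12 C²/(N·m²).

3.24×10^-8 A

The displacement current equals the conduction current C dV/dt, which peaks at C V₀ ω.
With C = ε₀A/d = (8.85×10^-12)(7.14×10^-4)/(8.69×10^-4) = 7.271×10^-12 F and ω = 425 rad/s, I_d,max = (7.271×10^-12)(10.5)(425) = 3.24×10^-8 A.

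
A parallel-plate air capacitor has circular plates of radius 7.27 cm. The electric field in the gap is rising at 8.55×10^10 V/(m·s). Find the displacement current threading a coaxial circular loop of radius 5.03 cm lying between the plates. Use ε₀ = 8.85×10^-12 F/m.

I_d = ε₀ dΦ_E/dt = ε₀ πR² (dE/dt) = (8.85×10^-12)(0.01660)(8.55×10^10) = 0.01256 A through the full plate area.
Through an area πr² the displacement current is I_d·(πr²/πR²) = I_d (r/R)² = 6.01×10^-3 A.

6.01×10^-3 A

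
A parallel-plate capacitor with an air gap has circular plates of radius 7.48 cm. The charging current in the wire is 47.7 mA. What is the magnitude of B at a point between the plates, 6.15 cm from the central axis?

Between the plates the displacement current equals the wire current: I_d = 47.7 mA = 0.0477 A.
For r < R the Ampère–Maxwell law gives B(2πr) = μ₀ I_d (r²/R²), so B = μ₀ I_d r/(2πR²) = (4π×10^-7)(0.0477)(0.0615)/(2π·0.0748²) = 1.05×10^-7 T.

1.05×10^-7 T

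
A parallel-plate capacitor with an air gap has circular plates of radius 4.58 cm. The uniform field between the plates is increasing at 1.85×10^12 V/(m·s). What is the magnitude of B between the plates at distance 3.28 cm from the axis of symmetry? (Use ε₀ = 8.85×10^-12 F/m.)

3.37×10^-7 T

I_d = ε₀ dΦ_E/dt = ε₀ πR² (dE/dt) = (8.85×10^-12)(6.590×10^-3)(1.85×10^12) = 0.1079 A through the full plate area.
For r < R the Ampère–Maxwell law gives B(2πr) = μ₀ I_d (r²/R²), so B = μ₀ I_d r/(2πR²) = (4π×10^-7)(0.1079)(0.0328)/(2π·0.0458²) = 3.37×10^-7 T.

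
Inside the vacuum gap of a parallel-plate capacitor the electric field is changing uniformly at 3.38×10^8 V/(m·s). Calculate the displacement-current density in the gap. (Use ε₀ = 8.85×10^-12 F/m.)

2.99×10^-3 A/m²

The displacement-current density is ε₀ ∂E/∂t = (8.85×10^-12)(3.38×10^8) = 2.99×10^-3 A/m².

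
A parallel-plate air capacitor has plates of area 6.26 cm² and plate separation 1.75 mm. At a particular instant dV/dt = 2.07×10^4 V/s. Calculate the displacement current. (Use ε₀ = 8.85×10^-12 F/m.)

6.55×10^-8 A

The displacement current equals the charging current C dV/dt. With C = ε₀A/d = (8.85×10^-12)(6.26×10^-4)/(1.75×10^-3) = 3.166×10^-12 F, I_d = (3.166×10^-12)(2.07×10^4) = 6.55×10^-8 A.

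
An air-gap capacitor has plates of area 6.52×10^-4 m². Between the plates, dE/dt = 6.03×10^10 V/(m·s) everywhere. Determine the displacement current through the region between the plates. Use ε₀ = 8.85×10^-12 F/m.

3.48×10^-4 A

With a uniform field, Φ_E = EA, so I_d = ε₀ A dE/dt = 3.48×10^-4 A.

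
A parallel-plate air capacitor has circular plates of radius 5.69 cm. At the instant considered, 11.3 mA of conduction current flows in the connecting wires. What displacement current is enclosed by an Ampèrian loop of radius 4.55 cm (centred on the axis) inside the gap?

7.23×10^-3 A

Between the plates the displacement current equals the wire current: I_d = 11.3 mA = 0.0113 A.
The field is uniform, so I_d,enc = I_d (r/R)² = (0.0113)(4.55/5.69)² = 7.23×10^-3 A.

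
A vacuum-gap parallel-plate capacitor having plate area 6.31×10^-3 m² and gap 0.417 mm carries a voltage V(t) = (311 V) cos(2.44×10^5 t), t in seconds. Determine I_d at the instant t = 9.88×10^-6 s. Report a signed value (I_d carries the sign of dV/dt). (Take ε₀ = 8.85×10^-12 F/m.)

dE/dt = (V₀ω/d)·−sin(ωt) with ωt = 2.41072 rad: (311)(2.44×10^5)(-0.6675)/(4.17×10^-4) = -1.215×10^11 V/(m·s).
I_d = ε₀ A dE/dt = (8.85×10^-12)(6.31×10^-3)(-1.215×10^11) = -6.78×10^-3 A.

-6.78×10^-3 A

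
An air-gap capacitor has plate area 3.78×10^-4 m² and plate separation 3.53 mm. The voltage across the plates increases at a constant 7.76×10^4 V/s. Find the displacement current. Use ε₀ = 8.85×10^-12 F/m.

E = V/d so dE/dt = (dV/dt)/d = 2.198×10^7 V/(m·s), and I_d = ε₀ A dE/dt = (8.85×10^-12)(3.78×10^-4)(2.198×10^7) = 7.35×10^-8 A.

7.35×10^-8 A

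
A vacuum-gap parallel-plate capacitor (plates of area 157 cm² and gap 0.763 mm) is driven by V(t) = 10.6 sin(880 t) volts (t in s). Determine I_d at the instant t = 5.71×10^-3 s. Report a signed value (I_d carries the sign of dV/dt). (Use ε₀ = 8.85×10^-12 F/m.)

dE/dt = (V₀ω/d)·cos(ωt) with ωt = 5.0248 rad: (10.6)(880)(0.3074)/(7.63×10^-4) = 3.758×10^6 V/(m·s).
I_d = ε₀ A dE/dt = (8.85×10^-12)(0.0157)(3.758×10^6) = 5.22×10^-7 A.

5.22×10^-7 A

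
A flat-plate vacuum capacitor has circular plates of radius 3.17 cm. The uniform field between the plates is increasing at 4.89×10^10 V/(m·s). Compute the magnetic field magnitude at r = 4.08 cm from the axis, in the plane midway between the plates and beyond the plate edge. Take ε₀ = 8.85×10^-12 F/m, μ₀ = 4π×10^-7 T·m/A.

6.70×10^-9 T

Through the whole plate area (πR² = 3.157×10^-3 m²), I_d = ε₀ πR² dE/dt = 1.366×10^-3 A.
For r ≥ R the full I_d is enclosed: B = μ₀ I_d/(2πr) = (4π×10^-7)(1.366×10^-3)/(2π·0.0408) = 6.70×10^-9 T.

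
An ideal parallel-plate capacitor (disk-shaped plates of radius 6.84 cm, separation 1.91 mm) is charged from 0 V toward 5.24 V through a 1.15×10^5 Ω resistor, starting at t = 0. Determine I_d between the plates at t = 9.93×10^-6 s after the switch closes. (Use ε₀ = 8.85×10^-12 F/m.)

C = ε₀A/d = (8.85×10^-12)(0.01470)/(1.91×10^-3) = 6.811×10^-11 F, so τ = RC = 7.833×10^-6 s.
The conduction current is I(t) = (V₀/R) e^(−t/τ), and the displacement current between the plates equals it.
t/τ = 1.268; I_d = (5.24/1.15×10^5) · e^(−1.268) = (4.557×10^-5)(0.2814) = 1.28×10^-5 A.

1.28×10^-5 A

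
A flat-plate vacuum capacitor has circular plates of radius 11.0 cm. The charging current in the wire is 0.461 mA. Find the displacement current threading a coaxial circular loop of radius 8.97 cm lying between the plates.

3.07×10^-4 A

No conduction current crosses the gap, so I_d there equals the 4.61×10^-4 A in the leads.
Through an area πr² the displacement current is I_d·(πr²/πR²) = I_d (r/R)² = 3.07×10^-4 A.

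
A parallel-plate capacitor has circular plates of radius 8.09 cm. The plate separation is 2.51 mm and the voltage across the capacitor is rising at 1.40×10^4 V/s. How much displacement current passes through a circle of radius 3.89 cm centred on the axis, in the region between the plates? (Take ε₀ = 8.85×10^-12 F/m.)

2.35×10^-7 A

With E = V/d, dE/dt = 5.578×10^6 V/(m·s) and πR² = 0.02056 m², giving I_d = ε₀ πR² dE/dt = 1.015×10^-6 A.
Through an area πr² the displacement current is I_d·(πr²/πR²) = I_d (r/R)² = 2.35×10^-7 A.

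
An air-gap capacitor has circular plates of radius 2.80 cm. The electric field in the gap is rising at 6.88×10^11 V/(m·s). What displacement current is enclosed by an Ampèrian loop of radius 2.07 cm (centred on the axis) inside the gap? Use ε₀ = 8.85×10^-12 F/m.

8.20×10^-3 A

Through the whole plate area (πR² = 2.463×10^-3 m²), I_d = ε₀ πR² dE/dt = 0.01500 A.
Through an area πr² the displacement current is I_d·(πr²/πR²) = I_d (r/R)² = 8.20×10^-3 A.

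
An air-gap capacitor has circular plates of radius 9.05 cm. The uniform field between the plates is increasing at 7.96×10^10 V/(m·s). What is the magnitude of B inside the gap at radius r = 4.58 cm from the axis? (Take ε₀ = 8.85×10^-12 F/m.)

I_d = ε₀ dΦ_E/dt = ε₀ πR² (dE/dt) = (8.85×10^-12)(0.02573)(7.96×10^10) = 0.01813 A through the full plate area.
∮B·dl = μ₀ I_d,enc with I_d,enc = I_d r²/R² = 4.643×10^-3 A; so B = μ₀ I_d,enc/(2πr) = 2.03×10^-8 T.

2.03×10^-8 T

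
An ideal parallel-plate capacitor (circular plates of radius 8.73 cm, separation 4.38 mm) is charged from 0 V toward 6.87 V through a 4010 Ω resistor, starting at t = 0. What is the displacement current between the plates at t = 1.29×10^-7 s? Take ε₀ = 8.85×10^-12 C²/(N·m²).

C = ε₀A/d = (8.85×10^-12)(0.02394)/(4.38×10^-3) = 4.837×10^-11 F and τ = RC = 1.940×10^-7 s. I_d in the gap equals the RC charging current.
I_d(t) = (V₀/R) e^(−t/τ) = 1.713×10^-3 · e^(−0.6649) = 8.81×10^-4 A.

8.81×10^-4 A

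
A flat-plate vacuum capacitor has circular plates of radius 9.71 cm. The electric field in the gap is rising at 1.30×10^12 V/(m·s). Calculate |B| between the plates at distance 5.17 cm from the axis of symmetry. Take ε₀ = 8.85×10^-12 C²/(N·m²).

Total displacement current: I_d = ε₀(πR²)(dE/dt) = (8.85×10^-12)(0.02962)(1.30×10^12) = 0.3408 A.
∮B·dl = μ₀ I_d,enc with I_d,enc = I_d r²/R² = 0.09661 A; so B = μ₀ I_d,enc/(2πr) = 3.74×10^-7 T.

3.74×10^-7 T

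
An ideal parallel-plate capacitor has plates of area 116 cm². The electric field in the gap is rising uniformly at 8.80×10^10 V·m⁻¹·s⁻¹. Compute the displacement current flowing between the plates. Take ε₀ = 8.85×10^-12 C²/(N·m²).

With a uniform field, Φ_E = EA, so I_d = ε₀ A dE/dt = 9.03×10^-3 A.

9.03×10^-3 A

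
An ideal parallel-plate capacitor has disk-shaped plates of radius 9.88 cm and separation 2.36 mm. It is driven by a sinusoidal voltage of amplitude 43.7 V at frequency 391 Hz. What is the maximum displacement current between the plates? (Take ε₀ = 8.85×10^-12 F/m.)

The displacement current equals the conduction current C dV/dt, which peaks at C V₀ ω.
With C = ε₀A/d = (8.85×10^-12)(0.03067)/(2.36×10^-3) = 1.150×10^-10 F and ω = 2πf = 2457 rad/s, I_d,max = (1.150×10^-10)(43.7)(2457) = 1.23×10^-5 A.

1.23×10^-5 A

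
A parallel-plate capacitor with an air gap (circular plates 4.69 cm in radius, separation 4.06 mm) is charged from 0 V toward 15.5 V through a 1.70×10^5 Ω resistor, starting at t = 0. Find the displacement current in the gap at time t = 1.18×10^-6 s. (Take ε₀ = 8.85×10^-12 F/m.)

5.75×10^-5 A

With C = ε₀A/d = (8.85×10^-12)(6.910×10^-3)/(4.06×10^-3) = 1.506×10^-11 F, the time constant is τ = RC = 2.560×10^-6 s, so t/τ = 0.4609 and e^(−t/τ) = 0.6307.
I_d = I_cond = (V₀/R) e^(−t/τ) = (9.118×10^-5)(0.6307) = 5.75×10^-5 A.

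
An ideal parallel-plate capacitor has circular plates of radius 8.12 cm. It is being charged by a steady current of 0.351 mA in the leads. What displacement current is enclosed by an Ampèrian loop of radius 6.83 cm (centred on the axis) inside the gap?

No conduction current crosses the gap, so I_d there equals the 3.51×10^-4 A in the leads.
The field is uniform, so I_d,enc = I_d (r/R)² = (3.51×10^-4)(6.83/8.12)² = 2.48×10^-4 A.

2.48×10^-4 A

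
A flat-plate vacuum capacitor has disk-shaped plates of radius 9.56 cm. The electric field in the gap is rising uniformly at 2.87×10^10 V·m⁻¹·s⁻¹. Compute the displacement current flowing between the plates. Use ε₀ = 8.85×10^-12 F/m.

7.29×10^-3 A

I_d = ε₀ A (dE/dt) = (8.85×10^-12)(0.02871 m²)(2.87×10^10) = 7.29×10^-3 A.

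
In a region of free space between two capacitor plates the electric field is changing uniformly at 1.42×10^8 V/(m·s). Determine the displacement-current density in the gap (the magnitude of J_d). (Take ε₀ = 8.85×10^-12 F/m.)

The displacement-current density is ε₀ ∂E/∂t = (8.85×10^-12)(1.42×10^8) = 1.26×10^-3 A/m².

1.26×10^-3 A/m²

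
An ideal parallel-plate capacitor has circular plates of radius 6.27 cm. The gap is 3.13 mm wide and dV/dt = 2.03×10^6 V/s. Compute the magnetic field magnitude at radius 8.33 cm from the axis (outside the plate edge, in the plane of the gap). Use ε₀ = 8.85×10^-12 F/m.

1.70×10^-10 T

With E = V/d, dE/dt = 6.486×10^8 V/(m·s) and πR² = 0.01235 m², giving I_d = ε₀ πR² dE/dt = 7.089×10^-5 A.
Outside the plates the loop encloses all of I_d, so B·2πr = μ₀ I_d and B = 1.70×10^-10 T.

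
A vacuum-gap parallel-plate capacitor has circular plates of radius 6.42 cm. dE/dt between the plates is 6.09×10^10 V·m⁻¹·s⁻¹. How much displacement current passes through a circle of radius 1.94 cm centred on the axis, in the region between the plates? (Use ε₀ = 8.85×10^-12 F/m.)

Through the whole plate area (πR² = 0.01295 m²), I_d = ε₀ πR² dE/dt = 6.980×10^-3 A.
The field is uniform, so I_d,enc = I_d (r/R)² = (6.980×10^-3)(1.94/6.42)² = 6.37×10^-4 A.

6.37×10^-4 A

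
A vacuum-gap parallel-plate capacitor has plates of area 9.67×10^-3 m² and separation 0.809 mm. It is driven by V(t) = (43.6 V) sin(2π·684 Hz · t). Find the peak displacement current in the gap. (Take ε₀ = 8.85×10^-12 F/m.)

(dE/dt)_max = V₀ω/d = 2.316×10^8 V/(m·s); ω = 2πf = 4298 rad/s.
I_d,max = ε₀ A (dE/dt)_max = (8.85×10^-12)(9.67×10^-3)(2.316×10^8) = 1.98×10^-5 A.

1.98×10^-5 A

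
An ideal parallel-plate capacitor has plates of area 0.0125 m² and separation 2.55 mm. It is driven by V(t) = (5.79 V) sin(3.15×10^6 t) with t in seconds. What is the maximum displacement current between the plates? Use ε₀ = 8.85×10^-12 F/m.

7.91×10^-4 A

(dE/dt)_max = V₀ω/d = 7.152×10^9 V/(m·s); ω = 3.15×10^6 rad/s.
I_d,max = ε₀ A (dE/dt)_max = (8.85×10^-12)(0.0125)(7.152×10^9) = 7.91×10^-4 A.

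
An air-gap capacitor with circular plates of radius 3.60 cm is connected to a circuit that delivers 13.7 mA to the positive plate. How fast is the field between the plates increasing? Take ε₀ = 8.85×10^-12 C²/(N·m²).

3.80×10^11 V/(m·s)

The displacement current between the plates equals the conduction current, I_d = 13.7 mA.
Then dE/dt = I_d/(ε₀A) = 3.80×10^11 V/(m·s).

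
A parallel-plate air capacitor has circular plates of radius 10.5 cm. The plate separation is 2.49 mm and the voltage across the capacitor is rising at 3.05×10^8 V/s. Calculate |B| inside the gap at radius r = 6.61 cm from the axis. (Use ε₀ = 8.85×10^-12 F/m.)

4.50×10^-8 T

With E = V/d, dE/dt = 1.225×10^11 V/(m·s) and πR² = 0.03464 m², giving I_d = ε₀ πR² dE/dt = 0.03755 A.
An Ampèrian loop of radius r encloses a fraction (r/R)² of I_d. Then B·2πr = μ₀ I_d (r/R)², giving B = μ₀ I_d r/(2πR²) = 4.50×10^-8 T.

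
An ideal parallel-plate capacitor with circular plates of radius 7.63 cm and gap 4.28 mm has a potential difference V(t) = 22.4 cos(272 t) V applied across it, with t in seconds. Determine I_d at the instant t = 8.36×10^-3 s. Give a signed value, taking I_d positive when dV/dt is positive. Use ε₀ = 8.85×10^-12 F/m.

dE/dt = (V₀ω/d)·−sin(ωt) with ωt = 2.27392 rad: (22.4)(272)(-0.7628)/(4.28×10^-3) = -1.086×10^6 V/(m·s).
I_d = ε₀ A dE/dt = (8.85×10^-12)(0.01829)(-1.086×10^6) = -1.76×10^-7 A.

-1.76×10^-7 A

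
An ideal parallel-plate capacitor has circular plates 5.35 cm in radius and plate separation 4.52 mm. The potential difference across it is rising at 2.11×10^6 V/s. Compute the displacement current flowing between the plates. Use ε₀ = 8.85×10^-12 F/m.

The field between the plates is E = V/d, so dE/dt = (2.11×10^6)/(4.52×10^-3 m) = 4.668×10^8 V/(m·s).
I_d = ε₀ A (dE/dt) = (8.85×10^-12)(8.992×10^-3)(4.668×10^8) = 3.71×10^-5 A.

3.71×10^-5 A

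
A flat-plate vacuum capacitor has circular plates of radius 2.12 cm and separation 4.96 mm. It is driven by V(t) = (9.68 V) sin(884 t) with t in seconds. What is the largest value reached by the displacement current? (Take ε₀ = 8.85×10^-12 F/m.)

2.16×10^-8 A

C = ε₀A/d = (8.85×10^-12)(1.412×10^-3)/(4.96×10^-3) = 2.519×10^-12 F; ω = 884 rad/s.
I_d = C dV/dt, so |I_d|_max = C V₀ ω = (2.519×10^-12)(9.68)(884) = 2.16×10^-8 A.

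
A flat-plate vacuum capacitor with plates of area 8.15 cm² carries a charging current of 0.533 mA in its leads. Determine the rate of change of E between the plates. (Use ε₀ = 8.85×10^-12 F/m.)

The displacement current between the plates equals the conduction current, I_d = 0.533 mA.
Inverting I_d = ε₀ A dE/dt gives dE/dt = 5.33×10^-4 / (8.85×10^-12 · 8.15×10^-4) = 7.39×10^10 V/(m·s).

7.39×10^10 V/(m·s)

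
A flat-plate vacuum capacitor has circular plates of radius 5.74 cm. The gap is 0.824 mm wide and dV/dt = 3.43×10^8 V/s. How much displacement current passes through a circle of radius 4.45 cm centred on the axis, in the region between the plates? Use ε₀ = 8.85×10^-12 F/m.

0.0229 A

dE/dt = (dV/dt)/d = 4.163×10^11 V/(m·s); I_d = ε₀(πR²)(dE/dt) = (8.85×10^-12)(0.01035)(4.163×10^11) = 0.03813 A.
Since J_d is uniform, the enclosed fraction is (r/R)² = 0.6010, giving I_d,enc = 0.0229 A.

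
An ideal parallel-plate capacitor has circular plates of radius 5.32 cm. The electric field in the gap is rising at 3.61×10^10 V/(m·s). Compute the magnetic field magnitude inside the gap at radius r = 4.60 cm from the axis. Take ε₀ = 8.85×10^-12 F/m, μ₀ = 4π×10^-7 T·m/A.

9.23×10^-9 T

I_d = ε₀ dΦ_E/dt = ε₀ πR² (dE/dt) = (8.85×10^-12)(8.891×10^-3)(3.61×10^10) = 2.841×10^-3 A through the full plate area.
∮B·dl = μ₀ I_d,enc with I_d,enc = I_d r²/R² = 2.124×10^-3 A; so B = μ₀ I_d,enc/(2πr) = 9.23×10^-9 T.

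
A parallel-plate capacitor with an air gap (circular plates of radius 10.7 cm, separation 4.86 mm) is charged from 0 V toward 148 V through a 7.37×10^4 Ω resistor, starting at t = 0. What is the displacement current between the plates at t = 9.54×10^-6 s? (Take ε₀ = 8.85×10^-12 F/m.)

2.78×10^-4 A

With C = ε₀A/d = (8.85×10^-12)(0.03597)/(4.86×10^-3) = 6.550×10^-11 F, the time constant is τ = RC = 4.827×10^-6 s, so t/τ = 1.976 and e^(−t/τ) = 0.1386.
I_d = I_cond = (V₀/R) e^(−t/τ) = (2.008×10^-3)(0.1386) = 2.78×10^-4 A.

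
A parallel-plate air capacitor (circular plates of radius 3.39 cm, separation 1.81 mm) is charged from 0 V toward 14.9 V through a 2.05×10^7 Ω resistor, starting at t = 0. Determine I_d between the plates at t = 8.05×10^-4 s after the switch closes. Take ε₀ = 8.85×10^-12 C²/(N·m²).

7.86×10^-8 A

C = ε₀A/d = (8.85×10^-12)(3.610×10^-3)/(1.81×10^-3) = 1.765×10^-11 F, so τ = RC = 3.618×10^-4 s.
The conduction current is I(t) = (V₀/R) e^(−t/τ), and the displacement current between the plates equals it.
t/τ = 2.225; I_d = (14.9/2.05×10^7) · e^(−2.225) = (7.268×10^-7)(0.1081) = 7.86×10^-8 A.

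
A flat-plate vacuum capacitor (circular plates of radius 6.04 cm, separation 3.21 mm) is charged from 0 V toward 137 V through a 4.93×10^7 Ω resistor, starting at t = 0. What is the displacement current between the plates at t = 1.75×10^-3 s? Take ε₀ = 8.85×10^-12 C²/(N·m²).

9.04×10^-7 A

With C = ε₀A/d = (8.85×10^-12)(0.01146)/(3.21×10^-3) = 3.160×10^-11 F, the time constant is τ = RC = 1.558×10^-3 s, so t/τ = 1.123 and e^(−t/τ) = 0.3253.
I_d = I_cond = (V₀/R) e^(−t/τ) = (2.779×10^-6)(0.3253) = 9.04×10^-7 A.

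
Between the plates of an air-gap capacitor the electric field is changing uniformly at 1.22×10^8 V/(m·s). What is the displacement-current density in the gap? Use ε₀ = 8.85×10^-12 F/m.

1.08×10^-3 A/m²

The displacement-current density is ε₀ ∂E/∂t = (8.85×10^-12)(1.22×10^8) = 1.08×10^-3 A/m².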